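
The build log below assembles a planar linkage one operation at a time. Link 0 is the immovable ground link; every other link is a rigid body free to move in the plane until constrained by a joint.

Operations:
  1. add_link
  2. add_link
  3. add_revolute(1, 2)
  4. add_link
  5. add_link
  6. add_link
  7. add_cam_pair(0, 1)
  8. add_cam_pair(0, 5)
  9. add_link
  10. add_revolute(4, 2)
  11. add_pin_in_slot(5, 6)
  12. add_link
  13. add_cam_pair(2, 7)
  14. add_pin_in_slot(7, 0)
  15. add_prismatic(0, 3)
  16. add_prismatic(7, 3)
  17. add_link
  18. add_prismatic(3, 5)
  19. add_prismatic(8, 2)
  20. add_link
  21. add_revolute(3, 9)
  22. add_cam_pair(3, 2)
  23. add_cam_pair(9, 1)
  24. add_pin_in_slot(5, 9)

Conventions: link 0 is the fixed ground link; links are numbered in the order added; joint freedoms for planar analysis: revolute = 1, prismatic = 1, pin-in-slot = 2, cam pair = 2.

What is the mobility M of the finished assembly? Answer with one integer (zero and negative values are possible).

link 0 = ground. State L|J1|J2 = 1|0|0
+link1  2|0|0
+link2  3|0|0
R(1,2) f=1→J1  3|1|0
+link3  4|1|0
+link4  5|1|0
+link5  6|1|0
C(0,1) f=2→J2  6|1|1
C(0,5) f=2→J2  6|1|2
+link6  7|1|2
R(4,2) f=1→J1  7|2|2
PS(5,6) f=2→J2  7|2|3
+link7  8|2|3
C(2,7) f=2→J2  8|2|4
PS(7,0) f=2→J2  8|2|5
P(0,3) f=1→J1  8|3|5
P(7,3) f=1→J1  8|4|5
+link8  9|4|5
P(3,5) f=1→J1  9|5|5
P(8,2) f=1→J1  9|6|5
+link9  10|6|5
R(3,9) f=1→J1  10|7|5
C(3,2) f=2→J2  10|7|6
C(9,1) f=2→J2  10|7|7
PS(5,9) f=2→J2  10|7|8
M = 3(10−1)−2·7−8 = 27−14−8 = 5

M = 5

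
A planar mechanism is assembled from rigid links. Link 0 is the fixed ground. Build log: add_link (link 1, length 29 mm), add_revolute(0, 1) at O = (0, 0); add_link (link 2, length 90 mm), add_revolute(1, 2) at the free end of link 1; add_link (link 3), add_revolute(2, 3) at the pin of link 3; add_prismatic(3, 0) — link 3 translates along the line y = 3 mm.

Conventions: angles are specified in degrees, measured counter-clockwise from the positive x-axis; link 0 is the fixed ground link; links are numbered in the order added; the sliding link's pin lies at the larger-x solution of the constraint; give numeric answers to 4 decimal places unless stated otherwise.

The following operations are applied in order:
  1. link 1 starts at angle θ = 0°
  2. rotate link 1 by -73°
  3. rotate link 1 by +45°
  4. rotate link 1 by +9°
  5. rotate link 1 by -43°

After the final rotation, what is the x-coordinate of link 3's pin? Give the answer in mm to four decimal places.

geometry: r = 29 mm, L = 90 mm, e = 3 mm; θ starts at 0°
rotate link 1 by -73°: θ ← 0° -73° = -73°
rotate link 1 by +45°: θ ← -73° +45° = -28°
rotate link 1 by +9°: θ ← -28° +9° = -19°
rotate link 1 by -43°: θ ← -19° -43° = -62°
crank pin P = (r cos θ, r sin θ) = (13.614675, -25.605480)
h = r sin θ − e = -25.605480 − 3 = -28.605480
x = r cos θ + √(L² − h²) = 13.614675 + 85.333033 = 98.947708

98.9477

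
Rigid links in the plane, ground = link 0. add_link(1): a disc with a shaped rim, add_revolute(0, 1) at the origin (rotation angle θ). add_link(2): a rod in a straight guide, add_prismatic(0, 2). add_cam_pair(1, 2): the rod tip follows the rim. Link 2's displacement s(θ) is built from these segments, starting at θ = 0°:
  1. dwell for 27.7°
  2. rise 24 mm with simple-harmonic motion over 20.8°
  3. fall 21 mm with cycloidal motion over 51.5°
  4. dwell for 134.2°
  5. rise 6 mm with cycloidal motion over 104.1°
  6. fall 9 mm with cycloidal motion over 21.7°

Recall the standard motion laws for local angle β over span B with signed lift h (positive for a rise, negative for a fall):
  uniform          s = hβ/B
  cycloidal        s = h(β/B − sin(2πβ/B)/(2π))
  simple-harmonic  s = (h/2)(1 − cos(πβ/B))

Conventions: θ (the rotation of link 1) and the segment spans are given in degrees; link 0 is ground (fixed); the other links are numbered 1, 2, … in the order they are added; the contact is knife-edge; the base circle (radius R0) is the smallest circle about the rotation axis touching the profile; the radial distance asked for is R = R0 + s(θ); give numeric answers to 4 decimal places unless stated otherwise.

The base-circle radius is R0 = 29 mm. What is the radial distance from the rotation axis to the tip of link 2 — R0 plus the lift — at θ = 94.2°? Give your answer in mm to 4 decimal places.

segment 1 (0° to 27.7°, dwell): s unchanged at 0.0000
segment 2 (27.7° to 48.5°, simple-harmonic, h = 24) is passed completely: s = 0.0000 + (24) = 24.0000
θ = 94.2° falls in segment 3 (48.5° to 100°, cycloidal, h = -21): β = 94.2 − 48.5 = 45.7°, B = 51.5°; Δs = -21·(0.8874 − sin(2π·0.8874)/(2π)) = -20.8075; s = 24.0000 − 20.8075 = 3.1925
R = R0 + s = 29 + 3.1925 = 32.1925

32.1925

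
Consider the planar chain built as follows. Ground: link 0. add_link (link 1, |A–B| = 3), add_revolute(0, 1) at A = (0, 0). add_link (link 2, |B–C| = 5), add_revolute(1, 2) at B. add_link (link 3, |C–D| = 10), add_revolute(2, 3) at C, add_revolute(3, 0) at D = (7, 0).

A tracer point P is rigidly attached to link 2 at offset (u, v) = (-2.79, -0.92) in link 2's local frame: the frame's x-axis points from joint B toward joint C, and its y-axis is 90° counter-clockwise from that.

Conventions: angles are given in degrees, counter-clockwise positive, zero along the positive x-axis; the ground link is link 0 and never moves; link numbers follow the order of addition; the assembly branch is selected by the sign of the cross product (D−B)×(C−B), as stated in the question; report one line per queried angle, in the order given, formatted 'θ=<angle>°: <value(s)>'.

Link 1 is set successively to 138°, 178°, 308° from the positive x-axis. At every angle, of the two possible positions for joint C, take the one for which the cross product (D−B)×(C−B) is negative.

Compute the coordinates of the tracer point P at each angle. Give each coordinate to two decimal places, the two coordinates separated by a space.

A=(0,0), D=(7.00,0)
θ=138°: B = A + 3.00·(cos138°, sin138°) = (-2.2294, 2.0074)
θ=138°: |BD| = 9.4452
θ=138°: circle(B,5.00) ∩ circle(D,10.00): a=0.7523, h=4.9431
θ=138°:   candidates: C₊=(-0.4437,6.6776) cross=46.688; C₋=(-2.5448,-2.9827) cross=-46.688
θ=138°:   branch - wants cross < 0 → take C=(-2.5448,-2.9827) (cross=-46.688)
θ=138°: ex = (C−B)/|BC| = (-0.0631,-0.9980); ey = (0.9980,-0.0631)
θ=138°: P = B + -2.79·ex + -0.92·ey = (-2.9716,4.8499)
θ=178°: B = A + 3.00·(cos178°, sin178°) = (-2.9982, 0.1047)
θ=178°: |BD| = 9.9987
θ=178°: circle(B,5.00) ∩ circle(D,10.00): a=1.2489, h=4.8415
θ=178°:   candidates: C₊=(-1.6987,4.9329) cross=48.409; C₋=(-1.8001,-4.7496) cross=-48.409
θ=178°:   branch - wants cross < 0 → take C=(-1.8001,-4.7496) (cross=-48.409)
θ=178°: ex = (C−B)/|BC| = (0.2396,-0.9709); ey = (0.9709,0.2396)
θ=178°: P = B + -2.79·ex + -0.92·ey = (-4.5599,2.5930)
θ=308°: B = A + 3.00·(cos308°, sin308°) = (1.8470, -2.3640)
θ=308°: |BD| = 5.6694
θ=308°: circle(B,5.00) ∩ circle(D,10.00): a=-3.7797, h=3.2732
θ=308°:   candidates: C₊=(-2.9533,-0.9651) cross=18.557; C₋=(-0.2236,-6.9151) cross=-18.557
θ=308°:   branch - wants cross < 0 → take C=(-0.2236,-6.9151) (cross=-18.557)
θ=308°: ex = (C−B)/|BC| = (-0.4141,-0.9102); ey = (0.9102,-0.4141)
θ=308°: P = B + -2.79·ex + -0.92·ey = (2.1650,0.5565)

θ=138°: -2.97 4.85
θ=178°: -4.56 2.59
θ=308°: 2.16 0.56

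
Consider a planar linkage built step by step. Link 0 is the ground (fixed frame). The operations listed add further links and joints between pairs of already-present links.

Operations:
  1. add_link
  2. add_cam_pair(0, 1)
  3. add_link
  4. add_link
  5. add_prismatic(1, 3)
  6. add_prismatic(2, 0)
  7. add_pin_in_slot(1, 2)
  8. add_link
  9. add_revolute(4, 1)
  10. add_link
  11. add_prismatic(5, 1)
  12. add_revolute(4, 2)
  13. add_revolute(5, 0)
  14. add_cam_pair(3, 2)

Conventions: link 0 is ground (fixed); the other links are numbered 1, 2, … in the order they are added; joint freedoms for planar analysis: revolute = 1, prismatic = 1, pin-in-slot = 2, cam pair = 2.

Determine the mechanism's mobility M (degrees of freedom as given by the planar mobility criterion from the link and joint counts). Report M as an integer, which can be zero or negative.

link 0 = ground. State L|J1|J2 = 1|0|0
+link1  2|0|0
C(0,1) f=2→J2  2|0|1
+link2  3|0|1
+link3  4|0|1
P(1,3) f=1→J1  4|1|1
P(2,0) f=1→J1  4|2|1
PS(1,2) f=2→J2  4|2|2
+link4  5|2|2
R(4,1) f=1→J1  5|3|2
+link5  6|3|2
P(5,1) f=1→J1  6|4|2
R(4,2) f=1→J1  6|5|2
R(5,0) f=1→J1  6|6|2
C(3,2) f=2→J2  6|6|3
M = 3(6−1)−2·6−3 = 15−12−3 = 0

M = 0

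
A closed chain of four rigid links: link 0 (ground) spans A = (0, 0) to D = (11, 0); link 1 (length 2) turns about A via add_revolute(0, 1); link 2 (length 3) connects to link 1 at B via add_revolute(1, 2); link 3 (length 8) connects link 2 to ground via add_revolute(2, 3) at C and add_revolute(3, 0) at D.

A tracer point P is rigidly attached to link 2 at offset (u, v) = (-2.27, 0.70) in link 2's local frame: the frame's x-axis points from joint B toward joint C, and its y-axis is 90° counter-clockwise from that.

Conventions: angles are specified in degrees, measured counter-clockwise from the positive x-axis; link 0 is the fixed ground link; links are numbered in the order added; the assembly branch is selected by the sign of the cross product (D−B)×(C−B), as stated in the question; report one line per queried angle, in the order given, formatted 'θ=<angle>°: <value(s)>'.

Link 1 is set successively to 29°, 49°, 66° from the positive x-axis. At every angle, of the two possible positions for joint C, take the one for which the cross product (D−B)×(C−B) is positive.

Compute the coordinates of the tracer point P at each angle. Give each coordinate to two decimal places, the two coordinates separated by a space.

A=(0,0), D=(11.00,0)
θ=29°: B = A + 2.00·(cos29°, sin29°) = (1.7492, 0.9696)
θ=29°: |BD| = 9.3014
θ=29°: circle(B,3.00) ∩ circle(D,8.00): a=1.6942, h=2.4758
θ=29°:   candidates: C₊=(3.6923,3.2554) cross=23.029; C₋=(3.1761,-1.6693) cross=-23.029
θ=29°:   branch + wants cross > 0 → take C=(3.6923,3.2554) (cross=23.029)
θ=29°: ex = (C−B)/|BC| = (0.6477,0.7619); ey = (-0.7619,0.6477)
θ=29°: P = B + -2.27·ex + 0.70·ey = (-0.2543,-0.3065)
θ=49°: B = A + 2.00·(cos49°, sin49°) = (1.3121, 1.5094)
θ=49°: |BD| = 9.8048
θ=49°: circle(B,3.00) ∩ circle(D,8.00): a=2.0976, h=2.1448
θ=49°:   candidates: C₊=(3.7149,3.3057) cross=21.029; C₋=(3.0546,-0.9327) cross=-21.029
θ=49°:   branch + wants cross > 0 → take C=(3.7149,3.3057) (cross=21.029)
θ=49°: ex = (C−B)/|BC| = (0.8009,0.5988); ey = (-0.5988,0.8009)
θ=49°: P = B + -2.27·ex + 0.70·ey = (-0.9251,0.7109)
θ=66°: B = A + 2.00·(cos66°, sin66°) = (0.8135, 1.8271)
θ=66°: |BD| = 10.3491
θ=66°: circle(B,3.00) ∩ circle(D,8.00): a=2.5173, h=1.6319
θ=66°:   candidates: C₊=(3.5793,2.9890) cross=16.889; C₋=(3.0031,-0.2236) cross=-16.889
θ=66°:   branch + wants cross > 0 → take C=(3.5793,2.9890) (cross=16.889)
θ=66°: ex = (C−B)/|BC| = (0.9220,0.3873); ey = (-0.3873,0.9220)
θ=66°: P = B + -2.27·ex + 0.70·ey = (-1.5505,1.5933)

θ=29°: -0.25 -0.31
θ=49°: -0.93 0.71
θ=66°: -1.55 1.59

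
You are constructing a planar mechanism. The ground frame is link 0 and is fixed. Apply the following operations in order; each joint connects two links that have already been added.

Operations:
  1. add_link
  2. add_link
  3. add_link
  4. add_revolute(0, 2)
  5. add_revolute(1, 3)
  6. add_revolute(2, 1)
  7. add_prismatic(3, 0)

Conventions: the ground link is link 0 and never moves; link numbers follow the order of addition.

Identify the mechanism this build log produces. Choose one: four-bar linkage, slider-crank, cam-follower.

links: 4 (incl. ground); joints: 3 revolute, 1 prismatic, 0 higher (cam) pair, forming one closed loop
4 links, 3 revolutes + 1 prismatic in one loop → slider-crank

slider-crank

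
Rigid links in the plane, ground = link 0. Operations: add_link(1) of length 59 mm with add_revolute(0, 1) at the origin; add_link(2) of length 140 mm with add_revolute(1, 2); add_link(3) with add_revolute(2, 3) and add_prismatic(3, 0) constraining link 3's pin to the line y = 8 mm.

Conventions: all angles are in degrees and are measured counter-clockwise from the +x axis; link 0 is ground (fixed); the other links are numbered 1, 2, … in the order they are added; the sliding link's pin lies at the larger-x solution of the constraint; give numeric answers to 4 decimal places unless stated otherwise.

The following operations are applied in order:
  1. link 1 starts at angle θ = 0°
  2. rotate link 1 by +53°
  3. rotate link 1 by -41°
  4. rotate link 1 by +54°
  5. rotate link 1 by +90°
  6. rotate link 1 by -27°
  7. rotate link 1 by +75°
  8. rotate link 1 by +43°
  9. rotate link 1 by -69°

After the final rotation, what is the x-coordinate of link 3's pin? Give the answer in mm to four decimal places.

geometry: r = 59 mm, L = 140 mm, e = 8 mm; θ starts at 0°
rotate link 1 by +53°: θ ← 0° +53° = 53°
rotate link 1 by -41°: θ ← 53° -41° = 12°
rotate link 1 by +54°: θ ← 12° +54° = 66°
rotate link 1 by +90°: θ ← 66° +90° = 156°
rotate link 1 by -27°: θ ← 156° -27° = 129°
rotate link 1 by +75°: θ ← 129° +75° = 204°
rotate link 1 by +43°: θ ← 204° +43° = 247°
rotate link 1 by -69°: θ ← 247° -69° = 178°
crank pin P = (r cos θ, r sin θ) = (-58.964059, 2.059070)
h = r sin θ − e = 2.059070 − 8 = -5.940930
x = r cos θ + √(L² − h²) = -58.964059 + 139.873891 = 80.909832

80.9098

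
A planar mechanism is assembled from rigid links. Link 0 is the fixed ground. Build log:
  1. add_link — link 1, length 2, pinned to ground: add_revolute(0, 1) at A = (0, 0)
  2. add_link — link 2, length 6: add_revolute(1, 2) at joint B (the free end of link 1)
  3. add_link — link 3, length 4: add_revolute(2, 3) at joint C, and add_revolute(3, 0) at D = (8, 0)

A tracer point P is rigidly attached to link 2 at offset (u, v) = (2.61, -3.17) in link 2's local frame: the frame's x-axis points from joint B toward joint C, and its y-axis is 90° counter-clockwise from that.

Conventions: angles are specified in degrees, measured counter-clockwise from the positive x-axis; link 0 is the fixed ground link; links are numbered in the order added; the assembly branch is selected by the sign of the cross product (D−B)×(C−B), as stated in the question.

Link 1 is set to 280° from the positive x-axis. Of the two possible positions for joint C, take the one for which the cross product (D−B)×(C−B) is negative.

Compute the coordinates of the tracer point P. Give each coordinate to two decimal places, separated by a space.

A=(0,0), D=(8.00,0)
B = A + 2.00·(cos280°, sin280°) = (0.3473, -1.9696)
|BD| = 7.9021
circle(B,6.00) ∩ circle(D,4.00): a=5.2165, h=2.9644
  candidates: C₊=(4.6603,2.2015) cross=23.425; C₋=(6.1381,-3.5402) cross=-23.425
  branch - wants cross < 0 → take C=(6.1381,-3.5402) (cross=-23.425)
ex = (C−B)/|BC| = (0.9651,-0.2618); ey = (0.2618,0.9651)
P = B + 2.61·ex + -3.17·ey = (2.0365,-5.7123)

2.04 -5.71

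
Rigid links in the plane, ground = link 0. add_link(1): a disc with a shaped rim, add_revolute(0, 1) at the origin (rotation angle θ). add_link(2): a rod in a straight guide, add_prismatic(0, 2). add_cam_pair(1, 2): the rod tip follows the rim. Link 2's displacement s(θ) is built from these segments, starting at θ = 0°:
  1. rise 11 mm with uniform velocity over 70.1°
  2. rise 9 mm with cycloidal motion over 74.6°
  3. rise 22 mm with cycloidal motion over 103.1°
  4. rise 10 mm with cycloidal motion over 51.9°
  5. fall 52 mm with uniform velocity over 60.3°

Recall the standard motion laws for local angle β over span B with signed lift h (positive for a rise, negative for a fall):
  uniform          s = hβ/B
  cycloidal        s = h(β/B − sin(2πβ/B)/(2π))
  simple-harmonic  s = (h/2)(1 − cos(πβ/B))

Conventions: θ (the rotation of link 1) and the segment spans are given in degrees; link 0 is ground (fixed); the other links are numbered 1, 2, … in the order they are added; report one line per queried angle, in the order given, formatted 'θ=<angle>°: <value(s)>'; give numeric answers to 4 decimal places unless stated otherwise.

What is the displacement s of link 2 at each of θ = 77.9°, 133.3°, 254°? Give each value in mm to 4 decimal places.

segment 1 (0° to 70.1°, uniform, h = 11) is passed completely: s = 0.0000 + (11) = 11.0000
θ = 77.9° falls in segment 2 (70.1° to 144.7°, cycloidal, h = 9): β = 77.9 − 70.1 = 7.8°, B = 74.6°; Δs = 9·(0.1046 − sin(2π·0.1046)/(2π)) = 0.0662; s = 11.0000 + 0.0662 = 11.0662
θ = 133.3° falls in segment 2 (70.1° to 144.7°, cycloidal, h = 9): β = 133.3 − 70.1 = 63.2°, B = 74.6°; Δs = 9·(0.8472 − sin(2π·0.8472)/(2π)) = 8.7982; s = 11.0000 + 8.7982 = 19.7982
segment 2 (70.1° to 144.7°, cycloidal, h = 9) is passed completely: s = 11.0000 + (9) = 20.0000
segment 3 (144.7° to 247.8°, cycloidal, h = 22) is passed completely: s = 20.0000 + (22) = 42.0000
θ = 254° falls in segment 4 (247.8° to 299.7°, cycloidal, h = 10): β = 254 − 247.8 = 6.2°, B = 51.9°; Δs = 10·(0.1195 − sin(2π·0.1195)/(2π)) = 0.1091; s = 42.0000 + 0.1091 = 42.1091

θ=77.9°: 11.0662
θ=133.3°: 19.7982
θ=254°: 42.1091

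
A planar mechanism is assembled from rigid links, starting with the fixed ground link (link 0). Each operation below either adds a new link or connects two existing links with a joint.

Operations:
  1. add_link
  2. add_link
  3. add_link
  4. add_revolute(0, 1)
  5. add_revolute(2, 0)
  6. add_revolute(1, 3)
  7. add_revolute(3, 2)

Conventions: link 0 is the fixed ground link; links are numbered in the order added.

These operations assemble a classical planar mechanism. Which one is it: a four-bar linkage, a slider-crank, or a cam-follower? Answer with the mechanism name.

links: 4 (incl. ground); joints: 4 revolute, 0 prismatic, 0 higher (cam) pair, forming one closed loop
4 links in a single 4R loop → four-bar linkage

four-bar linkage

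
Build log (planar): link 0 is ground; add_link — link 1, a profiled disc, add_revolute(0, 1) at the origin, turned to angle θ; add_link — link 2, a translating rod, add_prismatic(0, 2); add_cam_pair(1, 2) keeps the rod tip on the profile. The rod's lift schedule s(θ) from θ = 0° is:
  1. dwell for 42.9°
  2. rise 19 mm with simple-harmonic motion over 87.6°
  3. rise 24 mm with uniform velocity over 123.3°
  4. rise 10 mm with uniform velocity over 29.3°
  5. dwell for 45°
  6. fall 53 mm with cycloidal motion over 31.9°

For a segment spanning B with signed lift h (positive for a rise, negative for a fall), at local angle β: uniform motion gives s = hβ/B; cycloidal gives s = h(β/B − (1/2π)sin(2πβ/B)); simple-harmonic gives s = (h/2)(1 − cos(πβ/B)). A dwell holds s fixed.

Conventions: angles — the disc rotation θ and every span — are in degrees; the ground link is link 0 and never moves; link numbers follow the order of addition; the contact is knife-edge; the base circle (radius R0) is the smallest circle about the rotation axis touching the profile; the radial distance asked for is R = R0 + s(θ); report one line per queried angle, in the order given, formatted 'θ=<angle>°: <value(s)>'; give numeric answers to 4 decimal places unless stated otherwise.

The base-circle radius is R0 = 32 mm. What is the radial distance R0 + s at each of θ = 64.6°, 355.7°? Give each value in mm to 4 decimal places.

seg 1 [0°–42.9°] dwell: s stays 0.0000
seg 2 [42.9°–130.5°] simple-harmonic, h=19: θ=64.6° here. β=21.7, B=87.6. 19/2·(1 − cos(π·0.2477)) = 2.7345 → s = 2.7345
seg 2 [42.9°–130.5°] simple-harmonic, h=19: full span → s += 19 → s = 19.0000
seg 3 [130.5°–253.8°] uniform, h=24: full span → s += 24 → s = 43.0000
seg 4 [253.8°–283.1°] uniform, h=10: full span → s += 10 → s = 53.0000
seg 5 [283.1°–328.1°] dwell: s stays 53.0000
seg 6 [328.1°–360°] cycloidal, h=-53: θ=355.7° here. β=27.6, B=31.9. -53·(0.8652 − sin(2π·0.8652)/(2π)) = -52.1760 → s = 0.8240
θ=64.6°: R = R0 + s = 32 + 2.7345 = 34.7345
θ=355.7°: R = R0 + s = 32 + 0.8240 = 32.8240

θ=64.6°: 34.7345
θ=355.7°: 32.8240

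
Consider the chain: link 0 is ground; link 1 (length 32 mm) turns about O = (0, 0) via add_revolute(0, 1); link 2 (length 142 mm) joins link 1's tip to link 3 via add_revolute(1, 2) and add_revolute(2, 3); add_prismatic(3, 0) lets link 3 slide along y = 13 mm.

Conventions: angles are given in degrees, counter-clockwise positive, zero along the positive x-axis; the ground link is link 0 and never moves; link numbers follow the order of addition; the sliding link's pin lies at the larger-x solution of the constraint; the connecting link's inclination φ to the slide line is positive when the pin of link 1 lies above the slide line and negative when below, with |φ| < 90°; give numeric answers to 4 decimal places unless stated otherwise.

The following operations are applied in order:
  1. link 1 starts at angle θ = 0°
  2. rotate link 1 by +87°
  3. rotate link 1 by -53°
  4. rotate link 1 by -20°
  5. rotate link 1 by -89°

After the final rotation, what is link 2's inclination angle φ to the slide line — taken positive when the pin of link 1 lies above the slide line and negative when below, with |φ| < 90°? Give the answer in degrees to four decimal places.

geometry: r = 32 mm, L = 142 mm, e = 13 mm; θ starts at 0°
rotate link 1 by +87°: θ ← 0° +87° = 87°
rotate link 1 by -53°: θ ← 87° -53° = 34°
rotate link 1 by -20°: θ ← 34° -20° = 14°
rotate link 1 by -89°: θ ← 14° -89° = -75°
h = r sin θ − e = -30.909626 − 13 = -43.909626
sin φ = h / L = -43.909626 / 142 = -0.30922272
φ = arcsin(-0.30922272) = -18.012394°

-18.0124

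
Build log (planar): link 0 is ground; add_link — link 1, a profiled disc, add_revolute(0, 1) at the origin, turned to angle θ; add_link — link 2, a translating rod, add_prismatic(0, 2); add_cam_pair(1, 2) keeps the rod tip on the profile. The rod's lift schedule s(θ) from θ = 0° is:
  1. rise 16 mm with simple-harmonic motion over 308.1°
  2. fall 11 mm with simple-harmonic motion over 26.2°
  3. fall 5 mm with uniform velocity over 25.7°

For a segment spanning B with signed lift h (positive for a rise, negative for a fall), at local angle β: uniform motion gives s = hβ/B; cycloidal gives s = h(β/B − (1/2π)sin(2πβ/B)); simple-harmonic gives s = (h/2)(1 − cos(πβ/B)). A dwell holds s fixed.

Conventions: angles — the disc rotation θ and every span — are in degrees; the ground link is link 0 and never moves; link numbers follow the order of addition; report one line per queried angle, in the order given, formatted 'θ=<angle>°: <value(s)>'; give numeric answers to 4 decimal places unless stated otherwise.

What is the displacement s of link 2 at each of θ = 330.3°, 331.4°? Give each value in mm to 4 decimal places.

seg 1 [0°–308.1°] simple-harmonic, h=16: full span → s += 16 → s = 16.0000
seg 2 [308.1°–334.3°] simple-harmonic, h=-11: θ=330.3° here. β=22.2, B=26.2. -11/2·(1 − cos(π·0.8473)) = -10.3794 → s = 5.6206
seg 2 [308.1°–334.3°] simple-harmonic, h=-11: θ=331.4° here. β=23.3, B=26.2. -11/2·(1 − cos(π·0.8893)) = -10.6708 → s = 5.3292

θ=330.3°: 5.6206
θ=331.4°: 5.3292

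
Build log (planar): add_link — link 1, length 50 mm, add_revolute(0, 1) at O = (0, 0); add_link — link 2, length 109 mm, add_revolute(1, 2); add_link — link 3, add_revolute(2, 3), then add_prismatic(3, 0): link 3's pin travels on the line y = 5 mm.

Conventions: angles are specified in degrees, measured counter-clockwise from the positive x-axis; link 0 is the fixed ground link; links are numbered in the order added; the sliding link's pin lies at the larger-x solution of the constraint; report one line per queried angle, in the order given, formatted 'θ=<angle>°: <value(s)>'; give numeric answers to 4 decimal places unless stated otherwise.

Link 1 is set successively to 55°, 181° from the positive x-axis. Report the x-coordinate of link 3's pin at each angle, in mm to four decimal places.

geometry: r = 50 mm, L = 109 mm, e = 5 mm
θ=55°: crank pin P = (r cos θ, r sin θ) = (28.678822, 40.957602)
θ=55°: h = r sin θ − e = 40.957602 − 5 = 35.957602
θ=55°: x = r cos θ + √(L² − h²) = 28.678822 + 102.898255 = 131.577077
θ=181°: crank pin P = (r cos θ, r sin θ) = (-49.992385, -0.872620)
θ=181°: h = r sin θ − e = -0.872620 − 5 = -5.872620
θ=181°: x = r cos θ + √(L² − h²) = -49.992385 + 108.841685 = 58.849300

θ=55°: 131.5771
θ=181°: 58.8493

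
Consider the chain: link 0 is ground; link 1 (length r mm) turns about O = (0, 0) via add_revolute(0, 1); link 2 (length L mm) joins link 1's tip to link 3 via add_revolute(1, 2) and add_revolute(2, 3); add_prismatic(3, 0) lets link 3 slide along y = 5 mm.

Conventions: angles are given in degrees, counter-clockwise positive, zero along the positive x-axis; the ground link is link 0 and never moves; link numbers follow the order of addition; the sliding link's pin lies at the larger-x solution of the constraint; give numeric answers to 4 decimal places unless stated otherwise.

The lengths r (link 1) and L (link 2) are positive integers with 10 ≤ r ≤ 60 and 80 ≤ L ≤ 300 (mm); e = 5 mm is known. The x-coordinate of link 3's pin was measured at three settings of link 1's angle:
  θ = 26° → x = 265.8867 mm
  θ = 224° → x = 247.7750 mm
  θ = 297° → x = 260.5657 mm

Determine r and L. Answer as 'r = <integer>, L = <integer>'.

constraint per measurement: (x − r cos θ)² + (r sin θ − e)² = L²
subtracting the θ₁ and θ₂ equations cancels the r² and L² terms:
r = (x₁² − x₂²) / (2[(x₁cos θ₁ + e sin θ₁) − (x₂cos θ₂ + e sin θ₂)]) = 11.0000 → r = 11
L² = (x₁ − r cos θ₁)² + (r sin θ₁ − e)² = 65536.0140 → L = 256.0000 → L = 256
check at θ₃=297°: x = 260.5657 (printed 260.5657) ✓

r = 11, L = 256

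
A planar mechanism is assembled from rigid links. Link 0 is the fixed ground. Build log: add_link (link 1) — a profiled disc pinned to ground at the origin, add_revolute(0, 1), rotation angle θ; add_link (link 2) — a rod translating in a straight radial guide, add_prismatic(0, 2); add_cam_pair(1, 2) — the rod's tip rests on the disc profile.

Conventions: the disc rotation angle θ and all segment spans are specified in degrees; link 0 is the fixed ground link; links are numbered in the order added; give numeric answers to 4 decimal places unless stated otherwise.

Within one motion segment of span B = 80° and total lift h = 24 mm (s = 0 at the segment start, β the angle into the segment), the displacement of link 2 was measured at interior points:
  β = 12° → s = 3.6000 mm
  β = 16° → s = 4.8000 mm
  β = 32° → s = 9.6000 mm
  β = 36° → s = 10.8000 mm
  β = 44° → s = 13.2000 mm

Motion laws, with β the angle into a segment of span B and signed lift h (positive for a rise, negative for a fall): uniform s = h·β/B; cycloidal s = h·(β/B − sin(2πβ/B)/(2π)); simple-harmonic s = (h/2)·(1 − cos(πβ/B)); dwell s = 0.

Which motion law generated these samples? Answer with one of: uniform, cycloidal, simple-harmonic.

candidates at β/B = r: uniform s = h·r (linear in β); cycloidal s = h·(r − sin(2πr)/(2π)); simple-harmonic s = (h/2)(1 − cos(πr))
β=12°: printed 3.6000 | uniform 3.6000, cycloidal 0.5098, simple-harmonic 1.3079
β=16°: printed 4.8000 | uniform 4.8000, cycloidal 1.1672, simple-harmonic 2.2918
β=32°: printed 9.6000 | uniform 9.6000, cycloidal 7.3548, simple-harmonic 8.2918
β=36°: printed 10.8000 | uniform 10.8000, cycloidal 9.6196, simple-harmonic 10.1228
β=44°: printed 13.2000 | uniform 13.2000, cycloidal 14.3804, simple-harmonic 13.8772
only one law matches every sample → uniform

uniform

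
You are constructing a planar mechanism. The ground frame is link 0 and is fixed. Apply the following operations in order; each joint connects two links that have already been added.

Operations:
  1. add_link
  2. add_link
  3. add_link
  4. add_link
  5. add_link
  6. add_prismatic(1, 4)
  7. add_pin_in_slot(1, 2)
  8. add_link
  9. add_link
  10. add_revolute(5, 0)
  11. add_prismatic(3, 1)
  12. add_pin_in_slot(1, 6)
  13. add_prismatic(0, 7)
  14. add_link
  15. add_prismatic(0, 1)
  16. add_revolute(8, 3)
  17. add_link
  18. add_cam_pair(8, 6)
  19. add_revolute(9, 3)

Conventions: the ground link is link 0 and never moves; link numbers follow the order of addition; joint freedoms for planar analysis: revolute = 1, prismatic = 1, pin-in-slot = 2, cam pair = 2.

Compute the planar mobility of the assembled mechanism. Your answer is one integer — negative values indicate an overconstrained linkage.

ground; <1,0,0>
#1 <2,0,0>
#2 <3,0,0>
#3 <4,0,0>
#4 <5,0,0>
#5 <6,0,0>
P:1↔4 J1 <6,1,0>
PS:1↔2 J2 <6,1,1>
#6 <7,1,1>
#7 <8,1,1>
R:5↔0 J1 <8,2,1>
P:3↔1 J1 <8,3,1>
PS:1↔6 J2 <8,3,2>
P:0↔7 J1 <8,4,2>
#8 <9,4,2>
P:0↔1 J1 <9,5,2>
R:8↔3 J1 <9,6,2>
#9 <10,6,2>
C:8↔6 J2 <10,6,3>
R:9↔3 J1 <10,7,3>
3×9 − 2×7 − 1×3 = 10

M = 10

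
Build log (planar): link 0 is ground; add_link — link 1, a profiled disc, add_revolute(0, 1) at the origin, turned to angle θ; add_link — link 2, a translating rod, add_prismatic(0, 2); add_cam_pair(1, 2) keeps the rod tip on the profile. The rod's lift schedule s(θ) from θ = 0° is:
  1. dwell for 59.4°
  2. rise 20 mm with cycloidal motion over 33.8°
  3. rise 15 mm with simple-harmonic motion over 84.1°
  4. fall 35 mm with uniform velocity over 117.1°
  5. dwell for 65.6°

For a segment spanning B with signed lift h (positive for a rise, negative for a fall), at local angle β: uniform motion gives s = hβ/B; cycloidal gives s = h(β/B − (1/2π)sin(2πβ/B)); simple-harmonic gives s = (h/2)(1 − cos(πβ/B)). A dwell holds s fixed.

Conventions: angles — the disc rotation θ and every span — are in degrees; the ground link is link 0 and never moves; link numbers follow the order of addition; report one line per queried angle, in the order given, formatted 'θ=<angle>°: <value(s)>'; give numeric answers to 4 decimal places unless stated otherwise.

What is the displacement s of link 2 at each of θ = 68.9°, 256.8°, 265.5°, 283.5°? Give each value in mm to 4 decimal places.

seg 1 [0°–59.4°] dwell: s stays 0.0000
seg 2 [59.4°–93.2°] cycloidal, h=20: θ=68.9° here. β=9.5, B=33.8. 20·(0.2811 − sin(2π·0.2811)/(2π)) = 2.4986 → s = 2.4986
seg 2 [59.4°–93.2°] cycloidal, h=20: full span → s += 20 → s = 20.0000
seg 3 [93.2°–177.3°] simple-harmonic, h=15: full span → s += 15 → s = 35.0000
seg 4 [177.3°–294.4°] uniform, h=-35: θ=256.8° here. β=79.5, B=117.1. -35·79.5/117.1 = -23.7617 → s = 11.2383
seg 4 [177.3°–294.4°] uniform, h=-35: θ=265.5° here. β=88.2, B=117.1. -35·88.2/117.1 = -26.3621 → s = 8.6379
seg 4 [177.3°–294.4°] uniform, h=-35: θ=283.5° here. β=106.2, B=117.1. -35·106.2/117.1 = -31.7421 → s = 3.2579

θ=68.9°: 2.4986
θ=256.8°: 11.2383
θ=265.5°: 8.6379
θ=283.5°: 3.2579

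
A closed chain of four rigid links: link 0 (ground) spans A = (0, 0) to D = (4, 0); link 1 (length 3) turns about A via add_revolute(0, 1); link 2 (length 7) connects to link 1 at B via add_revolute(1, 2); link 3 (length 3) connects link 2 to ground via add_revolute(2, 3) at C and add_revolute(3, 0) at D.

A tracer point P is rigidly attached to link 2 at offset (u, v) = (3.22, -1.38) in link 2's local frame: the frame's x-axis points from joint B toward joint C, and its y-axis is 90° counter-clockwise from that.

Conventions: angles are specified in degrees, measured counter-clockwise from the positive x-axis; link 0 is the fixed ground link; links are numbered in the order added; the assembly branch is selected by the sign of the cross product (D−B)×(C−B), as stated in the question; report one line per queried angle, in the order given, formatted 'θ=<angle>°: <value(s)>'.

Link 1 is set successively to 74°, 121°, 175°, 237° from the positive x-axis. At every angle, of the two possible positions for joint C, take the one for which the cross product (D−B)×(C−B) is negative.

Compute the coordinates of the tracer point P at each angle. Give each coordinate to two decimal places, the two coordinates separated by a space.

A=(0,0), D=(4.00,0)
θ=74°: B = A + 3.00·(cos74°, sin74°) = (0.8269, 2.8838)
θ=74°: |BD| = 4.2877
θ=74°: circle(B,7.00) ∩ circle(D,3.00): a=6.8083, h=1.6268
θ=74°:   candidates: C₊=(6.9595,-0.4913) cross=6.975; C₋=(4.7712,-2.8992) cross=-6.975
θ=74°:   branch - wants cross < 0 → take C=(4.7712,-2.8992) (cross=-6.975)
θ=74°: ex = (C−B)/|BC| = (0.5635,-0.8261); ey = (0.8261,0.5635)
θ=74°: P = B + 3.22·ex + -1.38·ey = (1.5012,-0.5540)
θ=121°: B = A + 3.00·(cos121°, sin121°) = (-1.5451, 2.5715)
θ=121°: |BD| = 6.1124
θ=121°: circle(B,7.00) ∩ circle(D,3.00): a=6.3282, h=2.9922
θ=121°:   candidates: C₊=(5.4547,2.6237) cross=18.290; C₋=(2.9370,-2.8054) cross=-18.290
θ=121°:   branch - wants cross < 0 → take C=(2.9370,-2.8054) (cross=-18.290)
θ=121°: ex = (C−B)/|BC| = (0.6403,-0.7681); ey = (0.7681,0.6403)
θ=121°: P = B + 3.22·ex + -1.38·ey = (-0.5434,-0.7855)
θ=175°: B = A + 3.00·(cos175°, sin175°) = (-2.9886, 0.2615)
θ=175°: |BD| = 6.9935
θ=175°: circle(B,7.00) ∩ circle(D,3.00): a=6.3565, h=2.9316
θ=175°:   candidates: C₊=(3.4731,2.9534) cross=20.502; C₋=(3.2539,-2.9057) cross=-20.502
θ=175°:   branch - wants cross < 0 → take C=(3.2539,-2.9057) (cross=-20.502)
θ=175°: ex = (C−B)/|BC| = (0.8918,-0.4525); ey = (0.4525,0.8918)
θ=175°: P = B + 3.22·ex + -1.38·ey = (-0.7414,-2.4261)
θ=237°: B = A + 3.00·(cos237°, sin237°) = (-1.6339, -2.5160)
θ=237°: |BD| = 6.1702
θ=237°: circle(B,7.00) ∩ circle(D,3.00): a=6.3265, h=2.9959
θ=237°:   candidates: C₊=(2.9211,2.7993) cross=18.485; C₋=(5.3643,-2.6718) cross=-18.485
θ=237°:   branch - wants cross < 0 → take C=(5.3643,-2.6718) (cross=-18.485)
θ=237°: ex = (C−B)/|BC| = (0.9998,-0.0223); ey = (0.0223,0.9998)
θ=237°: P = B + 3.22·ex + -1.38·ey = (1.5546,-3.9673)

θ=74°: 1.50 -0.55
θ=121°: -0.54 -0.79
θ=175°: -0.74 -2.43
θ=237°: 1.55 -3.97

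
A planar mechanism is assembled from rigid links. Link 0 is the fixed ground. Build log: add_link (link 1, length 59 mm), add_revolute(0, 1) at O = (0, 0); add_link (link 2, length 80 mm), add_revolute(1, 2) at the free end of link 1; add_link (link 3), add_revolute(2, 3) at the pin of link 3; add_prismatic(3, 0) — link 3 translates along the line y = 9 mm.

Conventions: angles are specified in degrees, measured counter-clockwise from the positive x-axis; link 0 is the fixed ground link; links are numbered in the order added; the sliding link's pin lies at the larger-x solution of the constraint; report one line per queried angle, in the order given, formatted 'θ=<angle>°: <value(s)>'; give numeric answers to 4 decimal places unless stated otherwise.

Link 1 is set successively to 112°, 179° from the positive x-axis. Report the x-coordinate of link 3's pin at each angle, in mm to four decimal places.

geometry: r = 59 mm, L = 80 mm, e = 9 mm
θ=112°: crank pin P = (r cos θ, r sin θ) = (-22.101789, 54.703847)
θ=112°: h = r sin θ − e = 54.703847 − 9 = 45.703847
θ=112°: x = r cos θ + √(L² − h²) = -22.101789 + 65.659412 = 43.557623
θ=179°: crank pin P = (r cos θ, r sin θ) = (-58.991014, 1.029692)
θ=179°: h = r sin θ − e = 1.029692 − 9 = -7.970308
θ=179°: x = r cos θ + √(L² − h²) = -58.991014 + 79.601974 = 20.610960

θ=112°: 43.5576
θ=179°: 20.6110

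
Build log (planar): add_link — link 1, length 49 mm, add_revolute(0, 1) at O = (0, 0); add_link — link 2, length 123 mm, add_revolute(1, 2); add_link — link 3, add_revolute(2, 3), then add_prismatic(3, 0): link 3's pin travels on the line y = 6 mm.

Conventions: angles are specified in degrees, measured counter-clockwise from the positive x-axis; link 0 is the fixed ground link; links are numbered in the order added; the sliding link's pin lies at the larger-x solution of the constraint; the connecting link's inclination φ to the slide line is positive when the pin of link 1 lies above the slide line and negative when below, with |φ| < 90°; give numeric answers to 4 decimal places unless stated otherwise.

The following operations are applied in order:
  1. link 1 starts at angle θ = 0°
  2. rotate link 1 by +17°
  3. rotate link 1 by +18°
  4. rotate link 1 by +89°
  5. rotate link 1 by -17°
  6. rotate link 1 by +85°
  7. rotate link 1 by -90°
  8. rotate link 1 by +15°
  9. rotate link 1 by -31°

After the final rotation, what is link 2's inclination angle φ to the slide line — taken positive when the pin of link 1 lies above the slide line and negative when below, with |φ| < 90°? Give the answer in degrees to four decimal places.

geometry: r = 49 mm, L = 123 mm, e = 6 mm; θ starts at 0°
rotate link 1 by +17°: θ ← 0° +17° = 17°
rotate link 1 by +18°: θ ← 17° +18° = 35°
rotate link 1 by +89°: θ ← 35° +89° = 124°
rotate link 1 by -17°: θ ← 124° -17° = 107°
rotate link 1 by +85°: θ ← 107° +85° = 192°
rotate link 1 by -90°: θ ← 192° -90° = 102°
rotate link 1 by +15°: θ ← 102° +15° = 117°
rotate link 1 by -31°: θ ← 117° -31° = 86°
h = r sin θ − e = 48.880638 − 6 = 42.880638
sin φ = h / L = 42.880638 / 123 = 0.34862308
φ = arcsin(0.34862308) = 20.403119°

20.4031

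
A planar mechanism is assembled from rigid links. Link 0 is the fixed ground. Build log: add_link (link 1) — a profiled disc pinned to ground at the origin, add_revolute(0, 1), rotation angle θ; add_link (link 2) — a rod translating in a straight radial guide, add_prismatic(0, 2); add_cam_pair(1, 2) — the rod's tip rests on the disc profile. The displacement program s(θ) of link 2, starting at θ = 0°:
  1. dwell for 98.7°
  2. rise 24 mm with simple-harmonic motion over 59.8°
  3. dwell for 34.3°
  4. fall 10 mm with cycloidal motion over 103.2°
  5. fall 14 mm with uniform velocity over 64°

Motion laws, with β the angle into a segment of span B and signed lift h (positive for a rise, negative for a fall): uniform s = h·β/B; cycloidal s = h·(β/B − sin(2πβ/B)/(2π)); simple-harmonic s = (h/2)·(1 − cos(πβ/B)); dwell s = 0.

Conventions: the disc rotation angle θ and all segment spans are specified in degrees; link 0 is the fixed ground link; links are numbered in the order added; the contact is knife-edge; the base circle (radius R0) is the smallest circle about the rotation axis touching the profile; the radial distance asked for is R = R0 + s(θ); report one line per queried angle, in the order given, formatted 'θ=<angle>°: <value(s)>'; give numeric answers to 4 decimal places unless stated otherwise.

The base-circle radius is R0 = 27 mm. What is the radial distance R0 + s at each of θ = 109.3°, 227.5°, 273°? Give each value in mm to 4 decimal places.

seg 1 [0°–98.7°] dwell: s stays 0.0000
seg 2 [98.7°–158.5°] simple-harmonic, h=24: θ=109.3° here. β=10.6, B=59.8. 24/2·(1 − cos(π·0.1773)) = 1.8130 → s = 1.8130
seg 2 [98.7°–158.5°] simple-harmonic, h=24: full span → s += 24 → s = 24.0000
seg 3 [158.5°–192.8°] dwell: s stays 24.0000
seg 4 [192.8°–296°] cycloidal, h=-10: θ=227.5° here. β=34.7, B=103.2. -10·(0.3362 − sin(2π·0.3362)/(2π)) = -1.9988 → s = 22.0012
seg 4 [192.8°–296°] cycloidal, h=-10: θ=273° here. β=80.2, B=103.2. -10·(0.7771 − sin(2π·0.7771)/(2π)) = -9.3398 → s = 14.6602
θ=109.3°: R = R0 + s = 27 + 1.8130 = 28.8130
θ=227.5°: R = R0 + s = 27 + 22.0012 = 49.0012
θ=273°: R = R0 + s = 27 + 14.6602 = 41.6602

θ=109.3°: 28.8130
θ=227.5°: 49.0012
θ=273°: 41.6602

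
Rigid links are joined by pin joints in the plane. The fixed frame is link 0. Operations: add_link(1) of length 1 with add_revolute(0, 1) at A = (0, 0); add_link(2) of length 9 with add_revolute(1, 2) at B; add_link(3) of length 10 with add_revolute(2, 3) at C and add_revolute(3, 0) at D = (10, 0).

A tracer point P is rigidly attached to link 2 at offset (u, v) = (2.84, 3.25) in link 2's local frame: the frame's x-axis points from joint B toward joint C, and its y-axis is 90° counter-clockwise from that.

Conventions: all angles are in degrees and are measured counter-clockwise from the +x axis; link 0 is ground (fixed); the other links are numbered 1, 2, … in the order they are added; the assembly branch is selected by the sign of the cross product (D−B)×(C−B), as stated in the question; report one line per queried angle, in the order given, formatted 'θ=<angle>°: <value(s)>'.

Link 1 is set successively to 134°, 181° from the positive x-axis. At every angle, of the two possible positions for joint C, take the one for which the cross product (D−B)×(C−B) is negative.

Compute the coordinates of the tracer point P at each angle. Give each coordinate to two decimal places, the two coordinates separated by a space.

A=(0,0), D=(10.00,0)
θ=134°: B = A + 1.00·(cos134°, sin134°) = (-0.6947, 0.7193)
θ=134°: |BD| = 10.7188
θ=134°: circle(B,9.00) ∩ circle(D,10.00): a=4.4731, h=7.8097
θ=134°:   candidates: C₊=(4.2925,8.2112) cross=83.711; C₋=(3.2443,-7.3729) cross=-83.711
θ=134°:   branch - wants cross < 0 → take C=(3.2443,-7.3729) (cross=-83.711)
θ=134°: ex = (C−B)/|BC| = (0.4377,-0.8991); ey = (0.8991,0.4377)
θ=134°: P = B + 2.84·ex + 3.25·ey = (3.4705,-0.4118)
θ=181°: B = A + 1.00·(cos181°, sin181°) = (-0.9998, -0.0175)
θ=181°: |BD| = 10.9999
θ=181°: circle(B,9.00) ∩ circle(D,10.00): a=4.6363, h=7.7139
θ=181°:   candidates: C₊=(3.6242,7.7038) cross=84.852; C₋=(3.6487,-7.7240) cross=-84.852
θ=181°:   branch - wants cross < 0 → take C=(3.6487,-7.7240) (cross=-84.852)
θ=181°: ex = (C−B)/|BC| = (0.5165,-0.8563); ey = (0.8563,0.5165)
θ=181°: P = B + 2.84·ex + 3.25·ey = (3.2499,-0.7707)

θ=134°: 3.47 -0.41
θ=181°: 3.25 -0.77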